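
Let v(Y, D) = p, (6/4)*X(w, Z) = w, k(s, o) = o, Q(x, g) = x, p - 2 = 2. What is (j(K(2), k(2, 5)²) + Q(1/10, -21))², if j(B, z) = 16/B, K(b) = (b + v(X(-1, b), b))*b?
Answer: 1849/900 ≈ 2.0544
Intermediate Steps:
p = 4 (p = 2 + 2 = 4)
X(w, Z) = 2*w/3
v(Y, D) = 4
K(b) = b*(4 + b) (K(b) = (b + 4)*b = (4 + b)*b = b*(4 + b))
(j(K(2), k(2, 5)²) + Q(1/10, -21))² = (16/((2*(4 + 2))) + 1/10)² = (16/((2*6)) + ⅒)² = (16/12 + ⅒)² = (16*(1/12) + ⅒)² = (4/3 + ⅒)² = (43/30)² = 1849/900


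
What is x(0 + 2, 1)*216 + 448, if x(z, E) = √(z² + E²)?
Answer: 448 + 216*√5 ≈ 930.99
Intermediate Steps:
x(z, E) = √(E² + z²)
x(0 + 2, 1)*216 + 448 = √(1² + (0 + 2)²)*216 + 448 = √(1 + 2²)*216 + 448 = √(1 + 4)*216 + 448 = √5*216 + 448 = 216*√5 + 448 = 448 + 216*√5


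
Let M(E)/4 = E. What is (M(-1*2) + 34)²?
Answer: 676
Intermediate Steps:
M(E) = 4*E
(M(-1*2) + 34)² = (4*(-1*2) + 34)² = (4*(-2) + 34)² = (-8 + 34)² = 26² = 676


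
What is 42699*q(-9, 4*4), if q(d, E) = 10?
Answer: 426990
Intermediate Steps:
42699*q(-9, 4*4) = 42699*10 = 426990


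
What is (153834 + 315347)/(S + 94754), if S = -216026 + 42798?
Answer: -469181/78474 ≈ -5.9788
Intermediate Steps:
S = -173228
(153834 + 315347)/(S + 94754) = (153834 + 315347)/(-173228 + 94754) = 469181/(-78474) = 469181*(-1/78474) = -469181/78474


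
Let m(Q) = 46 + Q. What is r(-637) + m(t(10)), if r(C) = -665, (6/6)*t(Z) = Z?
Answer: -609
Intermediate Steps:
t(Z) = Z
r(-637) + m(t(10)) = -665 + (46 + 10) = -665 + 56 = -609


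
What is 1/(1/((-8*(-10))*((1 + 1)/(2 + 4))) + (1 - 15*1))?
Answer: -80/1117 ≈ -0.071620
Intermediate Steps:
1/(1/((-8*(-10))*((1 + 1)/(2 + 4))) + (1 - 15*1)) = 1/(1/(80*(2/6)) + (1 - 15)) = 1/(1/(80*(2*(⅙))) - 14) = 1/(1/(80*(⅓)) - 14) = 1/(1/(80/3) - 14) = 1/(3/80 - 14) = 1/(-1117/80) = -80/1117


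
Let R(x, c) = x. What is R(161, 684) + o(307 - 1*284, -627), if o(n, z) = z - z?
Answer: 161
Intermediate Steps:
o(n, z) = 0
R(161, 684) + o(307 - 1*284, -627) = 161 + 0 = 161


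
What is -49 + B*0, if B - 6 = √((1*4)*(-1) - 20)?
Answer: -49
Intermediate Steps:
B = 6 + 2*I*√6 (B = 6 + √((1*4)*(-1) - 20) = 6 + √(4*(-1) - 20) = 6 + √(-4 - 20) = 6 + √(-24) = 6 + 2*I*√6 ≈ 6.0 + 4.899*I)
-49 + B*0 = -49 + (6 + 2*I*√6)*0 = -49 + 0 = -49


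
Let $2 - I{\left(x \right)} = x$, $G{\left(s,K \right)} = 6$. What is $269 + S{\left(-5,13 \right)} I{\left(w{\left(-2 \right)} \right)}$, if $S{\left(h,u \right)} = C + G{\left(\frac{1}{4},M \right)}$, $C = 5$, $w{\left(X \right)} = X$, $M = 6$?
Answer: $313$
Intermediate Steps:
$I{\left(x \right)} = 2 - x$
$S{\left(h,u \right)} = 11$ ($S{\left(h,u \right)} = 5 + 6 = 11$)
$269 + S{\left(-5,13 \right)} I{\left(w{\left(-2 \right)} \right)} = 269 + 11 \left(2 - -2\right) = 269 + 11 \left(2 + 2\right) = 269 + 11 \cdot 4 = 269 + 44 = 313$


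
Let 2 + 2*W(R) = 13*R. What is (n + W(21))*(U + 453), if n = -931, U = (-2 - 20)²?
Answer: -1490767/2 ≈ -7.4538e+5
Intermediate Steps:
U = 484 (U = (-22)² = 484)
W(R) = -1 + 13*R/2 (W(R) = -1 + (13*R)/2 = -1 + 13*R/2)
(n + W(21))*(U + 453) = (-931 + (-1 + (13/2)*21))*(484 + 453) = (-931 + (-1 + 273/2))*937 = (-931 + 271/2)*937 = -1591/2*937 = -1490767/2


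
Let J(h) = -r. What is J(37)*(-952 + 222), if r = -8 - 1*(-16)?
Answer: 5840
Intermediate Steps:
r = 8 (r = -8 + 16 = 8)
J(h) = -8 (J(h) = -1*8 = -8)
J(37)*(-952 + 222) = -8*(-952 + 222) = -8*(-730) = 5840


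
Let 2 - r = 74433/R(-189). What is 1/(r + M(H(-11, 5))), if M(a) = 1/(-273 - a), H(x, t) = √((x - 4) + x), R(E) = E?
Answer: 58563566334/23180732439919 - 3969*I*√26/46361464879838 ≈ 0.0025264 - 4.3653e-10*I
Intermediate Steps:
H(x, t) = √(-4 + 2*x) (H(x, t) = √((-4 + x) + x) = √(-4 + 2*x))
r = 24937/63 (r = 2 - 74433/(-189) = 2 - 74433*(-1)/189 = 2 - 1*(-24811/63) = 2 + 24811/63 = 24937/63 ≈ 395.83)
1/(r + M(H(-11, 5))) = 1/(24937/63 - 1/(273 + √(-4 + 2*(-11)))) = 1/(24937/63 - 1/(273 + √(-4 - 22))) = 1/(24937/63 - 1/(273 + √(-26))) = 1/(24937/63 - 1/(273 + I*√26))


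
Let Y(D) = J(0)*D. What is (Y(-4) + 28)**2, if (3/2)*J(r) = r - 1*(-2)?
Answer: 4624/9 ≈ 513.78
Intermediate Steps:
J(r) = 4/3 + 2*r/3 (J(r) = 2*(r - 1*(-2))/3 = 2*(r + 2)/3 = 2*(2 + r)/3 = 4/3 + 2*r/3)
Y(D) = 4*D/3 (Y(D) = (4/3 + (2/3)*0)*D = (4/3 + 0)*D = 4*D/3)
(Y(-4) + 28)**2 = ((4/3)*(-4) + 28)**2 = (-16/3 + 28)**2 = (68/3)**2 = 4624/9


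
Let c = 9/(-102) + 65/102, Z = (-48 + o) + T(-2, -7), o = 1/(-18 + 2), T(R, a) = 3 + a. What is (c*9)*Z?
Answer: -1029/4 ≈ -257.25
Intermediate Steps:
o = -1/16 (o = 1/(-16) = -1/16 ≈ -0.062500)
Z = -833/16 (Z = (-48 - 1/16) + (3 - 7) = -769/16 - 4 = -833/16 ≈ -52.063)
c = 28/51 (c = 9*(-1/102) + 65*(1/102) = -3/34 + 65/102 = 28/51 ≈ 0.54902)
(c*9)*Z = ((28/51)*9)*(-833/16) = (84/17)*(-833/16) = -1029/4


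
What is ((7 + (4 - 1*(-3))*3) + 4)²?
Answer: 1024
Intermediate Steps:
((7 + (4 - 1*(-3))*3) + 4)² = ((7 + (4 + 3)*3) + 4)² = ((7 + 7*3) + 4)² = ((7 + 21) + 4)² = (28 + 4)² = 32² = 1024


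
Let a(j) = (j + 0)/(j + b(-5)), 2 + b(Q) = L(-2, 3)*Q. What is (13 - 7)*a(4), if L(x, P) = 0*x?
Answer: 12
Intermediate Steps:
L(x, P) = 0
b(Q) = -2 (b(Q) = -2 + 0*Q = -2 + 0 = -2)
a(j) = j/(-2 + j) (a(j) = (j + 0)/(j - 2) = j/(-2 + j))
(13 - 7)*a(4) = (13 - 7)*(4/(-2 + 4)) = 6*(4/2) = 6*(4*(1/2)) = 6*2 = 12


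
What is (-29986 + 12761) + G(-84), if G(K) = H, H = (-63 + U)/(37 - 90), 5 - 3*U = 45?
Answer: -2738546/159 ≈ -17224.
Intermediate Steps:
U = -40/3 (U = 5/3 - 1/3*45 = 5/3 - 15 = -40/3 ≈ -13.333)
H = 229/159 (H = (-63 - 40/3)/(37 - 90) = -229/3/(-53) = -229/3*(-1/53) = 229/159 ≈ 1.4403)
G(K) = 229/159
(-29986 + 12761) + G(-84) = (-29986 + 12761) + 229/159 = -17225 + 229/159 = -2738546/159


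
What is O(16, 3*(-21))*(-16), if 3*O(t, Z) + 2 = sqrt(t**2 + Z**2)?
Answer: -336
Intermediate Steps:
O(t, Z) = -2/3 + sqrt(Z**2 + t**2)/3 (O(t, Z) = -2/3 + sqrt(t**2 + Z**2)/3 = -2/3 + sqrt(Z**2 + t**2)/3)
O(16, 3*(-21))*(-16) = (-2/3 + sqrt((3*(-21))**2 + 16**2)/3)*(-16) = (-2/3 + sqrt((-63)**2 + 256)/3)*(-16) = (-2/3 + sqrt(3969 + 256)/3)*(-16) = (-2/3 + sqrt(4225)/3)*(-16) = (-2/3 + (1/3)*65)*(-16) = (-2/3 + 65/3)*(-16) = 21*(-16) = -336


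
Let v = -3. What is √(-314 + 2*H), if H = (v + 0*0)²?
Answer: 2*I*√74 ≈ 17.205*I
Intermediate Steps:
H = 9 (H = (-3 + 0*0)² = (-3 + 0)² = (-3)² = 9)
√(-314 + 2*H) = √(-314 + 2*9) = √(-314 + 18) = √(-296) = 2*I*√74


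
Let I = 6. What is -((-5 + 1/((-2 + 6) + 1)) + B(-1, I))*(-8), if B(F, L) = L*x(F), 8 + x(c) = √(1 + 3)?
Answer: -1632/5 ≈ -326.40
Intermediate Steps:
x(c) = -6 (x(c) = -8 + √(1 + 3) = -8 + √4 = -8 + 2 = -6)
B(F, L) = -6*L (B(F, L) = L*(-6) = -6*L)
-((-5 + 1/((-2 + 6) + 1)) + B(-1, I))*(-8) = -((-5 + 1/((-2 + 6) + 1)) - 6*6)*(-8) = -((-5 + 1/(4 + 1)) - 36)*(-8) = -((-5 + 1/5) - 36)*(-8) = -((-5 + ⅕) - 36)*(-8) = -(-24/5 - 36)*(-8) = -1*(-204/5)*(-8) = (204/5)*(-8) = -1632/5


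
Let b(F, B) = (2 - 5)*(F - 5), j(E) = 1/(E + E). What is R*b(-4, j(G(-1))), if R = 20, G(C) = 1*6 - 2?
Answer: 540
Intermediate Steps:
G(C) = 4 (G(C) = 6 - 2 = 4)
j(E) = 1/(2*E)
b(F, B) = 15 - 3*F (b(F, B) = -3*(-5 + F) = 15 - 3*F)
R*b(-4, j(G(-1))) = 20*(15 - 3*(-4)) = 20*(15 + 12) = 20*27 = 540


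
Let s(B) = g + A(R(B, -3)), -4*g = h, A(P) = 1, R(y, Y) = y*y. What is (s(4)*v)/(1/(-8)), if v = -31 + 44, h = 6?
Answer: 52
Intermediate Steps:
R(y, Y) = y²
g = -3/2 (g = -¼*6 = -3/2 ≈ -1.5000)
v = 13
s(B) = -½ (s(B) = -3/2 + 1 = -½)
(s(4)*v)/(1/(-8)) = (-½*13)/(1/(-8)) = -13/(2*(-⅛)) = -13/2*(-8) = 52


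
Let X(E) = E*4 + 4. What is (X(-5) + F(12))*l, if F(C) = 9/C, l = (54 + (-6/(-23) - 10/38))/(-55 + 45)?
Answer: 1439417/17480 ≈ 82.347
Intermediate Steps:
X(E) = 4 + 4*E (X(E) = 4*E + 4 = 4 + 4*E)
l = -23597/4370 (l = (54 + (-6*(-1/23) - 10*1/38))/(-10) = (54 + (6/23 - 5/19))*(-1/10) = (54 - 1/437)*(-1/10) = (23597/437)*(-1/10) = -23597/4370 ≈ -5.3998)
(X(-5) + F(12))*l = ((4 + 4*(-5)) + 9/12)*(-23597/4370) = ((4 - 20) + 9*(1/12))*(-23597/4370) = (-16 + 3/4)*(-23597/4370) = -61/4*(-23597/4370) = 1439417/17480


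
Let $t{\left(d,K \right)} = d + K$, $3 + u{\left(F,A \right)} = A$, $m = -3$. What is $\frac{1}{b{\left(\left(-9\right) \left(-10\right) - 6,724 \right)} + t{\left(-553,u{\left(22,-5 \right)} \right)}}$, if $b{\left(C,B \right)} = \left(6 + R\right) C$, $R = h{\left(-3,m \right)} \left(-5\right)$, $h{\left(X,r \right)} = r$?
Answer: $\frac{1}{1203} \approx 0.00083125$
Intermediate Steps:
$u{\left(F,A \right)} = -3 + A$
$R = 15$ ($R = \left(-3\right) \left(-5\right) = 15$)
$t{\left(d,K \right)} = K + d$
$b{\left(C,B \right)} = 21 C$ ($b{\left(C,B \right)} = \left(6 + 15\right) C = 21 C$)
$\frac{1}{b{\left(\left(-9\right) \left(-10\right) - 6,724 \right)} + t{\left(-553,u{\left(22,-5 \right)} \right)}} = \frac{1}{21 \left(\left(-9\right) \left(-10\right) - 6\right) - 561} = \frac{1}{21 \left(90 - 6\right) - 561} = \frac{1}{21 \cdot 84 - 561} = \frac{1}{1764 - 561} = \frac{1}{1203}$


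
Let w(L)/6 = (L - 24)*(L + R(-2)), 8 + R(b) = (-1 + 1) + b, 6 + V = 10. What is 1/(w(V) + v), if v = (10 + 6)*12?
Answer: 1/912 ≈ 0.0010965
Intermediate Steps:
V = 4 (V = -6 + 10 = 4)
v = 192 (v = 16*12 = 192)
R(b) = -8 + b (R(b) = -8 + ((-1 + 1) + b) = -8 + (0 + b) = -8 + b)
w(L) = 6*(-24 + L)*(-10 + L) (w(L) = 6*((L - 24)*(L + (-8 - 2))) = 6*((-24 + L)*(L - 10)) = 6*((-24 + L)*(-10 + L)) = 6*(-24 + L)*(-10 + L))
1/(w(V) + v) = 1/((1440 - 204*4 + 6*4²) + 192) = 1/((1440 - 816 + 6*16) + 192) = 1/((1440 - 816 + 96) + 192) = 1/(720 + 192) = 1/912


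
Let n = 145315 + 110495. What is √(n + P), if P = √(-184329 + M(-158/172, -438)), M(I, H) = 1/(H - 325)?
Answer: √(148924651890 + 1526*I*√26827657591)/763 ≈ 505.78 + 0.42443*I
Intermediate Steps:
M(I, H) = 1/(-325 + H)
P = 2*I*√26827657591/763 (P = √(-184329 + 1/(-325 - 438)) = √(-184329 + 1/(-763)) = √(-184329 - 1/763) = √(-140643028/763) = 2*I*√26827657591/763 ≈ 429.34*I)
n = 255810
√(n + P) = √(255810 + 2*I*√26827657591/763)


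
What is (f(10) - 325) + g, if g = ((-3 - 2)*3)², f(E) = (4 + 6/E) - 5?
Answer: -502/5 ≈ -100.40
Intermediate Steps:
f(E) = -1 + 6/E
g = 225 (g = (-5*3)² = (-15)² = 225)
(f(10) - 325) + g = ((6 - 1*10)/10 - 325) + 225 = ((6 - 10)/10 - 325) + 225 = ((⅒)*(-4) - 325) + 225 = (-⅖ - 325) + 225 = -1627/5 + 225 = -502/5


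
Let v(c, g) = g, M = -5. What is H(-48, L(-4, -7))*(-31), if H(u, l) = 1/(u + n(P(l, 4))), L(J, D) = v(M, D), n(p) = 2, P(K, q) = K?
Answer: 31/46 ≈ 0.67391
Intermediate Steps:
L(J, D) = D
H(u, l) = 1/(2 + u) (H(u, l) = 1/(u + 2) = 1/(2 + u))
H(-48, L(-4, -7))*(-31) = -31/(2 - 48) = -31/(-46) = -1/46*(-31) = 31/46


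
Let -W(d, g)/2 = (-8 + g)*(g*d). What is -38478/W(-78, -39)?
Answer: -6413/47658 ≈ -0.13456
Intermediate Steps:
W(d, g) = -2*d*g*(-8 + g) (W(d, g) = -2*(-8 + g)*g*d = -2*(-8 + g)*d*g = -2*d*g*(-8 + g))
-38478/W(-78, -39) = -38478*1/(6084*(8 - 1*(-39))) = -38478*1/(6084*(8 + 39)) = -38478/(2*(-78)*(-39)*47) = -38478/285948 = -38478*1/285948 = -6413/47658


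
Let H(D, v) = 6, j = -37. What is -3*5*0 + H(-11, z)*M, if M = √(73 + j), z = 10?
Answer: 36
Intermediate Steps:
M = 6 (M = √(73 - 37) = √36 = 6)
-3*5*0 + H(-11, z)*M = -3*5*0 + 6*6 = -15*0 + 36 = 0 + 36 = 36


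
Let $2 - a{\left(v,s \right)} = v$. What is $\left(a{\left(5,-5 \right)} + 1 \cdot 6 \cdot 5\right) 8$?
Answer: $216$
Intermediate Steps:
$a{\left(v,s \right)} = 2 - v$
$\left(a{\left(5,-5 \right)} + 1 \cdot 6 \cdot 5\right) 8 = \left(\left(2 - 5\right) + 1 \cdot 6 \cdot 5\right) 8 = \left(\left(2 - 5\right) + 6 \cdot 5\right) 8 = \left(-3 + 30\right) 8 = 27 \cdot 8 = 216$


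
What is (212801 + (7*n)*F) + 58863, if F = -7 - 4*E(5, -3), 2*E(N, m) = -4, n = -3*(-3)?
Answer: 271727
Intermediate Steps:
n = 9
E(N, m) = -2 (E(N, m) = (½)*(-4) = -2)
F = 1 (F = -7 - 4*(-2) = -7 + 8 = 1)
(212801 + (7*n)*F) + 58863 = (212801 + (7*9)*1) + 58863 = (212801 + 63*1) + 58863 = (212801 + 63) + 58863 = 212864 + 58863 = 271727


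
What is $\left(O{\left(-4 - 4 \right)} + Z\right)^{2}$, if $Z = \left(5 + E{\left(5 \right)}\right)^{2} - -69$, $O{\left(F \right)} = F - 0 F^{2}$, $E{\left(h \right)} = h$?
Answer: $25921$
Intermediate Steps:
$O{\left(F \right)} = F$ ($O{\left(F \right)} = F - 0 = F + 0 = F$)
$Z = 169$ ($Z = \left(5 + 5\right)^{2} - -69 = 10^{2} + 69 = 100 + 69 = 169$)
$\left(O{\left(-4 - 4 \right)} + Z\right)^{2} = \left(\left(-4 - 4\right) + 169\right)^{2} = \left(-8 + 169\right)^{2} = 161^{2} = 25921$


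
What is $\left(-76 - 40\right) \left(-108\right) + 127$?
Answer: $12655$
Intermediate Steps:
$\left(-76 - 40\right) \left(-108\right) + 127 = \left(-116\right) \left(-108\right) + 127 = 12528 + 127 = 12655$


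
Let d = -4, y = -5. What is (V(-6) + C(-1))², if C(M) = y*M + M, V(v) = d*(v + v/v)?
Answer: 576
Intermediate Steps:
V(v) = -4 - 4*v (V(v) = -4*(v + v/v) = -4*(v + 1) = -4*(1 + v) = -4 - 4*v)
C(M) = -4*M (C(M) = -5*M + M = -4*M)
(V(-6) + C(-1))² = ((-4 - 4*(-6)) - 4*(-1))² = ((-4 + 24) + 4)² = (20 + 4)² = 24² = 576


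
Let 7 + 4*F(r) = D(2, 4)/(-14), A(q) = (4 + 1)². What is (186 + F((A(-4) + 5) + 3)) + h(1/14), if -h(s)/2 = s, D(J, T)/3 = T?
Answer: 5149/28 ≈ 183.89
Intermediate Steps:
D(J, T) = 3*T
A(q) = 25 (A(q) = 5² = 25)
h(s) = -2*s
F(r) = -55/28 (F(r) = -7/4 + ((3*4)/(-14))/4 = -7/4 + (12*(-1/14))/4 = -7/4 + (¼)*(-6/7) = -7/4 - 3/14 = -55/28)
(186 + F((A(-4) + 5) + 3)) + h(1/14) = (186 - 55/28) - 2/14 = 5153/28 - 2*1/14 = 5153/28 - ⅐ = 5149/28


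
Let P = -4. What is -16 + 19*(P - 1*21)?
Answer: -491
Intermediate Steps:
-16 + 19*(P - 1*21) = -16 + 19*(-4 - 1*21) = -16 + 19*(-4 - 21) = -16 + 19*(-25) = -16 - 475 = -491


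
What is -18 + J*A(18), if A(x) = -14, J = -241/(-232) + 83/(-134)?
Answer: -185529/7772 ≈ -23.871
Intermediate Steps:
J = 6519/15544 (J = -241*(-1/232) + 83*(-1/134) = 241/232 - 83/134 = 6519/15544 ≈ 0.41939)
-18 + J*A(18) = -18 + (6519/15544)*(-14) = -18 - 45633/7772 = -185529/7772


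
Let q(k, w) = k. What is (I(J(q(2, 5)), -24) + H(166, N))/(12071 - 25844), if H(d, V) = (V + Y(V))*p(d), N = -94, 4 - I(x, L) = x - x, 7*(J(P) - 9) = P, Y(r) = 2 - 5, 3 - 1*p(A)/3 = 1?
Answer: 578/13773 ≈ 0.041966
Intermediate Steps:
p(A) = 6 (p(A) = 9 - 3*1 = 9 - 3 = 6)
Y(r) = -3
J(P) = 9 + P/7
I(x, L) = 4 (I(x, L) = 4 - (x - x) = 4 - 1*0 = 4 + 0 = 4)
H(d, V) = -18 + 6*V (H(d, V) = (V - 3)*6 = (-3 + V)*6 = -18 + 6*V)
(I(J(q(2, 5)), -24) + H(166, N))/(12071 - 25844) = (4 + (-18 + 6*(-94)))/(12071 - 25844) = (4 + (-18 - 564))/(-13773) = (4 - 582)*(-1/13773) = -578*(-1/13773) = 578/13773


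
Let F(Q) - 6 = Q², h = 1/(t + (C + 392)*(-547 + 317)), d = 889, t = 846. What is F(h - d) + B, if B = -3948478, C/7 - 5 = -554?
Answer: -1993901855869350303/631351019776 ≈ -3.1582e+6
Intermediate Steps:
C = -3843 (C = 35 + 7*(-554) = 35 - 3878 = -3843)
h = 1/794576 (h = 1/(846 + (-3843 + 392)*(-547 + 317)) = 1/(846 - 3451*(-230)) = 1/(846 + 793730) = 1/794576 ≈ 1.2585e-6)
F(Q) = 6 + Q²
F(h - d) + B = (6 + (1/794576 - 1*889)²) - 3948478 = (6 + (1/794576 - 889)²) - 3948478 = (6 + (-706378063/794576)²) - 3948478 = (6 + 498969967887631969/631351019776) - 3948478 = 498973755993750625/631351019776 - 3948478 = -1993901855869350303/631351019776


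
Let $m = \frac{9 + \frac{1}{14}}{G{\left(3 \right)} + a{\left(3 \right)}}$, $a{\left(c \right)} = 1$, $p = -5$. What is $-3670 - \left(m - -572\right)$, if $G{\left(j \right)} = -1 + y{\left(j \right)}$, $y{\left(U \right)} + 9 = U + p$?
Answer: $- \frac{653141}{154} \approx -4241.2$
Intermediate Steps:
$y{\left(U \right)} = -14 + U$ ($y{\left(U \right)} = -9 + \left(U - 5\right) = -9 + \left(-5 + U\right) = -14 + U$)
$G{\left(j \right)} = -15 + j$ ($G{\left(j \right)} = -1 + \left(-14 + j\right) = -15 + j$)
$m = - \frac{127}{154}$ ($m = \frac{9 + \frac{1}{14}}{\left(-15 + 3\right) + 1} = \frac{9 + \frac{1}{14}}{-12 + 1} = \frac{127}{14 \left(-11\right)} = \frac{127}{14} \left(- \frac{1}{11}\right) = - \frac{127}{154} \approx -0.82468$)
$-3670 - \left(m - -572\right) = -3670 - \left(- \frac{127}{154} - -572\right) = -3670 - \left(- \frac{127}{154} + 572\right) = -3670 - \frac{87961}{154} = - \frac{653141}{154}$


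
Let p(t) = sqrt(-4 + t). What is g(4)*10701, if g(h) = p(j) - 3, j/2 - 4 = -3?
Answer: -32103 + 10701*I*sqrt(2) ≈ -32103.0 + 15134.0*I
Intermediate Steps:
j = 2 (j = 8 + 2*(-3) = 8 - 6 = 2)
g(h) = -3 + I*sqrt(2) (g(h) = sqrt(-4 + 2) - 3 = sqrt(-2) - 3 = I*sqrt(2) - 3 = -3 + I*sqrt(2))
g(4)*10701 = (-3 + I*sqrt(2))*10701 = -32103 + 10701*I*sqrt(2)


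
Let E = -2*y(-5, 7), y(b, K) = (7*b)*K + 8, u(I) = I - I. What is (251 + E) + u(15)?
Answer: 725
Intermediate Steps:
u(I) = 0
y(b, K) = 8 + 7*K*b (y(b, K) = 7*K*b + 8 = 8 + 7*K*b)
E = 474 (E = -2*(8 + 7*7*(-5)) = -2*(8 - 245) = -2*(-237) = 474)
(251 + E) + u(15) = (251 + 474) + 0 = 725 + 0 = 725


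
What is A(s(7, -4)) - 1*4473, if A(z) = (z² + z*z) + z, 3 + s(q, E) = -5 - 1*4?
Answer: -4197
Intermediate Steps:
s(q, E) = -12 (s(q, E) = -3 + (-5 - 1*4) = -3 + (-5 - 4) = -3 - 9 = -12)
A(z) = z + 2*z² (A(z) = (z² + z²) + z = 2*z² + z = z + 2*z²)
A(s(7, -4)) - 1*4473 = -12*(1 + 2*(-12)) - 1*4473 = -12*(1 - 24) - 4473 = -12*(-23) - 4473 = 276 - 4473 = -4197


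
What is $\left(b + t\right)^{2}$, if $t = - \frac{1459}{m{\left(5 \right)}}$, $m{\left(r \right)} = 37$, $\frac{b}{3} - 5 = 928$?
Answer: $\frac{10425226816}{1369} \approx 7.6152 \cdot 10^{6}$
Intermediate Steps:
$b = 2799$ ($b = 15 + 3 \cdot 928 = 15 + 2784 = 2799$)
$t = - \frac{1459}{37} \approx -39.432$
$\left(b + t\right)^{2} = \left(2799 - \frac{1459}{37}\right)^{2} = \left(\frac{102104}{37}\right)^{2} = \frac{10425226816}{1369}$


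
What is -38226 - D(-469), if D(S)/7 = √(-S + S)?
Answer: -38226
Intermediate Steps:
D(S) = 0 (D(S) = 7*√(-S + S) = 7*√0 = 7*0 = 0)
-38226 - D(-469) = -38226 - 1*0 = -38226 + 0 = -38226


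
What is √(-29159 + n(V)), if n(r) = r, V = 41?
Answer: I*√29118 ≈ 170.64*I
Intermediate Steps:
√(-29159 + n(V)) = √(-29159 + 41) = √(-29118) = I*√29118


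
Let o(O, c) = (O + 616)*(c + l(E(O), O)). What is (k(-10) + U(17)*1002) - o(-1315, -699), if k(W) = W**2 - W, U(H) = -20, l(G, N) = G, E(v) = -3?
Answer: -510628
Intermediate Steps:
o(O, c) = (-3 + c)*(616 + O) (o(O, c) = (O + 616)*(c - 3) = (616 + O)*(-3 + c) = (-3 + c)*(616 + O))
(k(-10) + U(17)*1002) - o(-1315, -699) = (-10*(-1 - 10) - 20*1002) - (-1848 - 3*(-1315) + 616*(-699) - 1315*(-699)) = (-10*(-11) - 20040) - (-1848 + 3945 - 430584 + 919185) = (110 - 20040) - 1*490698 = -19930 - 490698 = -510628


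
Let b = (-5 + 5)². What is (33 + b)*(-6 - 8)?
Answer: -462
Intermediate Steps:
b = 0 (b = 0² = 0)
(33 + b)*(-6 - 8) = (33 + 0)*(-6 - 8) = 33*(-14) = -462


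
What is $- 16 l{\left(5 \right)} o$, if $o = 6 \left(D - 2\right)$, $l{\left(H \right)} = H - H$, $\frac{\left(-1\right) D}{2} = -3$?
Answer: $0$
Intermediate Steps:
$D = 6$ ($D = \left(-2\right) \left(-3\right) = 6$)
$l{\left(H \right)} = 0$
$o = 24$ ($o = 6 \left(6 - 2\right) = 6 \cdot 4 = 24$)
$- 16 l{\left(5 \right)} o = \left(-16\right) 0 \cdot 24 = 0 \cdot 24 = 0$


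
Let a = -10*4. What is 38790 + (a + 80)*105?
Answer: 42990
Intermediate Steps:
a = -40
38790 + (a + 80)*105 = 38790 + (-40 + 80)*105 = 38790 + 40*105 = 38790 + 4200 = 42990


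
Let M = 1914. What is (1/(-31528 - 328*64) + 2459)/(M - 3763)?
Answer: -129146679/97109480 ≈ -1.3299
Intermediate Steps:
(1/(-31528 - 328*64) + 2459)/(M - 3763) = (1/(-31528 - 328*64) + 2459)/(1914 - 3763) = (1/(-31528 - 20992) + 2459)/(-1849) = (1/(-52520) + 2459)*(-1/1849) = (-1/52520 + 2459)*(-1/1849) = (129146679/52520)*(-1/1849) = -129146679/97109480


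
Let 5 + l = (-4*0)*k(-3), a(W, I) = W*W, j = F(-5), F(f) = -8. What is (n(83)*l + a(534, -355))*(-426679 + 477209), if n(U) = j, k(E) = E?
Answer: 14410953880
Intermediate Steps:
j = -8
n(U) = -8
a(W, I) = W²
l = -5 (l = -5 - 4*0*(-3) = -5 + 0*(-3) = -5 + 0 = -5)
(n(83)*l + a(534, -355))*(-426679 + 477209) = (-8*(-5) + 534²)*(-426679 + 477209) = (40 + 285156)*50530 = 285196*50530 = 14410953880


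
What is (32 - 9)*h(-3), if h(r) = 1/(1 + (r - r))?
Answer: 23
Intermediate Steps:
h(r) = 1 (h(r) = 1/(1 + 0) = 1/1 = 1)
(32 - 9)*h(-3) = (32 - 9)*1 = 23*1 = 23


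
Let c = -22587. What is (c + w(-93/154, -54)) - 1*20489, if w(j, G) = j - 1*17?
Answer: -6636415/154 ≈ -43094.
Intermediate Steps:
w(j, G) = -17 + j (w(j, G) = j - 17 = -17 + j)
(c + w(-93/154, -54)) - 1*20489 = (-22587 + (-17 - 93/154)) - 1*20489 = (-22587 + (-17 - 93*1/154)) - 20489 = (-22587 + (-17 - 93/154)) - 20489 = (-22587 - 2711/154) - 20489 = -3481109/154 - 20489 = -6636415/154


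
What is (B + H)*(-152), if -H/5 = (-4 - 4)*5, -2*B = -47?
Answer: -33972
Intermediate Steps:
B = 47/2 (B = -½*(-47) = 47/2 ≈ 23.500)
H = 200 (H = -5*(-4 - 4)*5 = -(-40)*5 = -5*(-40) = 200)
(B + H)*(-152) = (47/2 + 200)*(-152) = (447/2)*(-152) = -33972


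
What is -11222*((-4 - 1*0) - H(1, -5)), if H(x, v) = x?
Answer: 56110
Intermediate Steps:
-11222*((-4 - 1*0) - H(1, -5)) = -11222*((-4 - 1*0) - 1*1) = -11222*((-4 + 0) - 1) = -11222*(-4 - 1) = -11222*(-5) = 56110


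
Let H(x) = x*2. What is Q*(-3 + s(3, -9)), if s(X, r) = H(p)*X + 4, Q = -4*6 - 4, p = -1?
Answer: 140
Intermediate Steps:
H(x) = 2*x
Q = -28 (Q = -24 - 4 = -28)
s(X, r) = 4 - 2*X (s(X, r) = (2*(-1))*X + 4 = -2*X + 4 = 4 - 2*X)
Q*(-3 + s(3, -9)) = -28*(-3 + (4 - 2*3)) = -28*(-3 + (4 - 6)) = -28*(-3 - 2) = -28*(-5) = 140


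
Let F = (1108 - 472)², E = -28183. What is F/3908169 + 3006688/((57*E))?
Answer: -411142589648/232526067957 ≈ -1.7682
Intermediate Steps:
F = 404496 (F = 636² = 404496)
F/3908169 + 3006688/((57*E)) = 404496/3908169 + 3006688/((57*(-28183))) = 404496*(1/3908169) + 3006688/(-1606431) = 44944/434241 + 3006688*(-1/1606431) = 44944/434241 - 3006688/1606431 = -411142589648/232526067957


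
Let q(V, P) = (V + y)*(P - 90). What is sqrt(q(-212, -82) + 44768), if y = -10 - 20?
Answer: 2*sqrt(21598) ≈ 293.93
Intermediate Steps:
y = -30
q(V, P) = (-90 + P)*(-30 + V) (q(V, P) = (V - 30)*(P - 90) = (-30 + V)*(-90 + P) = (-90 + P)*(-30 + V))
sqrt(q(-212, -82) + 44768) = sqrt((2700 - 90*(-212) - 30*(-82) - 82*(-212)) + 44768) = sqrt((2700 + 19080 + 2460 + 17384) + 44768) = sqrt(41624 + 44768) = sqrt(86392) = 2*sqrt(21598)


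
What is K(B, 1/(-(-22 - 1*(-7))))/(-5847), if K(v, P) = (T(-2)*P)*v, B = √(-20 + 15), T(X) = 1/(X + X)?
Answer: I*√5/350820 ≈ 6.3738e-6*I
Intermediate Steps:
T(X) = 1/(2*X)
B = I*√5 (B = √(-5) = I*√5 ≈ 2.2361*I)
K(v, P) = -P*v/4 (K(v, P) = (((½)/(-2))*P)*v = (((½)*(-½))*P)*v = (-P/4)*v = -P*v/4)
K(B, 1/(-(-22 - 1*(-7))))/(-5847) = -I*√5/(4*((-(-22 - 1*(-7)))))/(-5847) = -I*√5/(4*((-(-22 + 7))))*(-1/5847) = -I*√5/(4*((-1*(-15))))*(-1/5847) = -¼*I*√5/15*(-1/5847) = -¼*1/15*I*√5*(-1/5847) = -I*√5/60*(-1/5847) = I*√5/350820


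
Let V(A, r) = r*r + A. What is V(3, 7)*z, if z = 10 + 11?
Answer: 1092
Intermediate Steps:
z = 21
V(A, r) = A + r**2 (V(A, r) = r**2 + A = A + r**2)
V(3, 7)*z = (3 + 7**2)*21 = (3 + 49)*21 = 52*21 = 1092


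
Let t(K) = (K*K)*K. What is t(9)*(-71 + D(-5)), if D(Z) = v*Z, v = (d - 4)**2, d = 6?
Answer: -66339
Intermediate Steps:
v = 4 (v = (6 - 4)**2 = 2**2 = 4)
D(Z) = 4*Z
t(K) = K**3 (t(K) = K**2*K = K**3)
t(9)*(-71 + D(-5)) = 9**3*(-71 + 4*(-5)) = 729*(-71 - 20) = 729*(-91) = -66339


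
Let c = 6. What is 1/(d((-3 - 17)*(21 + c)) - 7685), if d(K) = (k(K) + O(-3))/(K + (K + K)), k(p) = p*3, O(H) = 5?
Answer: -324/2489617 ≈ -0.00013014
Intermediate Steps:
k(p) = 3*p
d(K) = (5 + 3*K)/(3*K) (d(K) = (3*K + 5)/(K + (K + K)) = (5 + 3*K)/(K + 2*K) = (5 + 3*K)/((3*K)) = (5 + 3*K)*(1/(3*K)) = (5 + 3*K)/(3*K))
1/(d((-3 - 17)*(21 + c)) - 7685) = 1/((5/3 + (-3 - 17)*(21 + 6))/(((-3 - 17)*(21 + 6))) - 7685) = 1/((5/3 - 20*27)/((-20*27)) - 7685) = 1/((5/3 - 540)/(-540) - 7685) = 1/(-1/540*(-1615/3) - 7685) = 1/(323/324 - 7685) = 1/(-2489617/324) = -324/2489617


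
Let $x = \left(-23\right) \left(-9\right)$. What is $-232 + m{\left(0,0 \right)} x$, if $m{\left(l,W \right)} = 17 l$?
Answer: $-232$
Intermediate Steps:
$x = 207$
$-232 + m{\left(0,0 \right)} x = -232 + 17 \cdot 0 \cdot 207 = -232 + 0 \cdot 207 = -232 + 0 = -232$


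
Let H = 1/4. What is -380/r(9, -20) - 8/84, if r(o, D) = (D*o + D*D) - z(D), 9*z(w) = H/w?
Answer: -6062402/3326421 ≈ -1.8225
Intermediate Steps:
H = ¼ ≈ 0.25000
z(w) = 1/(36*w) (z(w) = (1/(4*w))/9 = 1/(36*w))
r(o, D) = D² - 1/(36*D) + D*o (r(o, D) = (D*o + D*D) - 1/(36*D) = (D*o + D²) - 1/(36*D) = (D² + D*o) - 1/(36*D) = D² - 1/(36*D) + D*o)
-380/r(9, -20) - 8/84 = -380/((-20)² - 1/36/(-20) - 20*9) - 8/84 = -380/(400 - 1/36*(-1/20) - 180) - 8*1/84 = -380/(400 + 1/720 - 180) - 2/21 = -380/158401/720 - 2/21 = -380*720/158401 - 2/21 = -273600/158401 - 2/21 = -6062402/3326421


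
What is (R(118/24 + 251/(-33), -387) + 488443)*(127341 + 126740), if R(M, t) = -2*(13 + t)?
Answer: 124294138471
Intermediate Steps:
R(M, t) = -26 - 2*t
(R(118/24 + 251/(-33), -387) + 488443)*(127341 + 126740) = ((-26 - 2*(-387)) + 488443)*(127341 + 126740) = ((-26 + 774) + 488443)*254081 = (748 + 488443)*254081 = 489191*254081 = 124294138471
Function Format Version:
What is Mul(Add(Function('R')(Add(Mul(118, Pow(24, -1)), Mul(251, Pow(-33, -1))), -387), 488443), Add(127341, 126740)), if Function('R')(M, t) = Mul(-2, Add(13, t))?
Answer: 124294138471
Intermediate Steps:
Function('R')(M, t) = Add(-26, Mul(-2, t))
Mul(Add(Function('R')(Add(Mul(118, Pow(24, -1)), Mul(251, Pow(-33, -1))), -387), 488443), Add(127341, 126740)) = Mul(Add(Add(-26, Mul(-2, -387)), 488443), Add(127341, 126740)) = Mul(Add(Add(-26, 774), 488443), 254081) = Mul(Add(748, 488443), 254081) = Mul(489191, 254081) = 124294138471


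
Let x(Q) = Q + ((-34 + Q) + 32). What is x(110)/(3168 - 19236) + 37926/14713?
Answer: 303093767/118204242 ≈ 2.5642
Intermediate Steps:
x(Q) = -2 + 2*Q (x(Q) = Q + (-2 + Q) = -2 + 2*Q)
x(110)/(3168 - 19236) + 37926/14713 = (-2 + 2*110)/(3168 - 19236) + 37926/14713 = (-2 + 220)/(-16068) + 37926*(1/14713) = 218*(-1/16068) + 37926/14713 = -109/8034 + 37926/14713 = 303093767/118204242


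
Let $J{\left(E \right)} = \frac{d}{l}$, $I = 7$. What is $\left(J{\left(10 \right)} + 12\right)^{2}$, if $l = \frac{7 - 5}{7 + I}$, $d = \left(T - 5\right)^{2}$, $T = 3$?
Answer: $1600$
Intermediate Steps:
$d = 4$ ($d = \left(3 - 5\right)^{2} = \left(-2\right)^{2} = 4$)
$l = \frac{1}{7}$ ($l = \frac{7 - 5}{7 + 7} = \frac{2}{14} = 2 \cdot \frac{1}{14} = \frac{1}{7} \approx 0.14286$)
$J{\left(E \right)} = 28$ ($J{\left(E \right)} = 4 \frac{1}{\frac{1}{7}} = 4 \cdot 7 = 28$)
$\left(J{\left(10 \right)} + 12\right)^{2} = \left(28 + 12\right)^{2} = 40^{2} = 1600$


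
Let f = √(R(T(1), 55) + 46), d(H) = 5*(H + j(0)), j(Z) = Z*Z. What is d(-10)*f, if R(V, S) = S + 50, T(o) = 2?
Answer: -50*√151 ≈ -614.41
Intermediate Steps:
j(Z) = Z²
R(V, S) = 50 + S
d(H) = 5*H (d(H) = 5*(H + 0²) = 5*(H + 0) = 5*H)
f = √151 (f = √((50 + 55) + 46) = √(105 + 46) = √151 ≈ 12.288)
d(-10)*f = (5*(-10))*√151 = -50*√151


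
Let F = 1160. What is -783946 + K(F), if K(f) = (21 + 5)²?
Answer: -783270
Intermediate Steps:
K(f) = 676 (K(f) = 26² = 676)
-783946 + K(F) = -783946 + 676 = -783270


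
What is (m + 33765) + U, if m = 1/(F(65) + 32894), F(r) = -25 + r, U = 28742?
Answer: 2058605539/32934 ≈ 62507.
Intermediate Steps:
m = 1/32934 (m = 1/((-25 + 65) + 32894) = 1/(40 + 32894) = 1/32934 ≈ 3.0364e-5)
(m + 33765) + U = (1/32934 + 33765) + 28742 = 1112016511/32934 + 28742 = 2058605539/32934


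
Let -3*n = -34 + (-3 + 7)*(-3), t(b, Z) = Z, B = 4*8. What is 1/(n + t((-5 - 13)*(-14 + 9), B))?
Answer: 3/142 ≈ 0.021127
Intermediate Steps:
B = 32
n = 46/3 (n = -(-34 + (-3 + 7)*(-3))/3 = -(-34 + 4*(-3))/3 = -(-34 - 12)/3 = -⅓*(-46) = 46/3 ≈ 15.333)
1/(n + t((-5 - 13)*(-14 + 9), B)) = 1/(46/3 + 32) = 1/(142/3) = 3/142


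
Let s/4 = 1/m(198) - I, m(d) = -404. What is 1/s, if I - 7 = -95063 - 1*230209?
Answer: 101/131407059 ≈ 7.6860e-7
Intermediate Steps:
I = -325265 (I = 7 + (-95063 - 1*230209) = 7 + (-95063 - 230209) = 7 - 325272 = -325265)
s = 131407059/101 (s = 4*(1/(-404) - 1*(-325265)) = 4*(-1/404 + 325265) = 4*(131407059/404) = 131407059/101 ≈ 1.3011e+6)
1/s = 1/(131407059/101) = 101/131407059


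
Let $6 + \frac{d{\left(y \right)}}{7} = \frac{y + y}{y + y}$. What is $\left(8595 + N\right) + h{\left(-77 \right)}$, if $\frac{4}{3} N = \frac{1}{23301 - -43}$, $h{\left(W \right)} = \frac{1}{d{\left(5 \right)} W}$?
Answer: $\frac{2162917411861}{251648320} \approx 8595.0$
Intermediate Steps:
$d{\left(y \right)} = -35$ ($d{\left(y \right)} = -42 + 7 \frac{y + y}{y + y} = -42 + 7 \frac{2 y}{2 y} = -42 + 7 \cdot 2 y \frac{1}{2 y} = -42 + 7 \cdot 1 = -42 + 7 = -35$)
$h{\left(W \right)} = - \frac{1}{35 W}$ ($h{\left(W \right)} = \frac{1}{\left(-35\right) W} = - \frac{1}{35 W}$)
$N = \frac{3}{93376}$ ($N = \frac{3}{4 \left(23301 - -43\right)} = \frac{3}{4 \left(23301 + \left(-12001 + 12044\right)\right)} = \frac{3}{4 \left(23301 + 43\right)} = \frac{3}{4 \cdot 23344} = \frac{3}{4} \cdot \frac{1}{23344} = \frac{3}{93376} \approx 3.2128 \cdot 10^{-5}$)
$\left(8595 + N\right) + h{\left(-77 \right)} = \left(8595 + \frac{3}{93376}\right) - \frac{1}{35 \left(-77\right)} = \frac{802566723}{93376} - - \frac{1}{2695} = \frac{802566723}{93376} + \frac{1}{2695} = \frac{2162917411861}{251648320}$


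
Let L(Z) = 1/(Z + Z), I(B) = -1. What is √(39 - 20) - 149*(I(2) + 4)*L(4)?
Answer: -447/8 + √19 ≈ -51.516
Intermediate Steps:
L(Z) = 1/(2*Z)
√(39 - 20) - 149*(I(2) + 4)*L(4) = √(39 - 20) - 149*(-1 + 4)*(½)/4 = √19 - 447*(½)*(¼) = √19 - 447/8 = -447/8 + √19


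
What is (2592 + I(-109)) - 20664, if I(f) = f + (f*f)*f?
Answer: -1313210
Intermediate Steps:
I(f) = f + f³ (I(f) = f + f²*f = f + f³)
(2592 + I(-109)) - 20664 = (2592 + (-109 + (-109)³)) - 20664 = (2592 + (-109 - 1295029)) - 20664 = (2592 - 1295138) - 20664 = -1292546 - 20664 = -1313210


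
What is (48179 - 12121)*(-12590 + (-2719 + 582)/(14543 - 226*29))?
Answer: -3626845143526/7989 ≈ -4.5398e+8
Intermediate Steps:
(48179 - 12121)*(-12590 + (-2719 + 582)/(14543 - 226*29)) = 36058*(-12590 - 2137/(14543 - 6554)) = 36058*(-12590 - 2137/7989) = 36058*(-100583647/7989) = -3626845143526/7989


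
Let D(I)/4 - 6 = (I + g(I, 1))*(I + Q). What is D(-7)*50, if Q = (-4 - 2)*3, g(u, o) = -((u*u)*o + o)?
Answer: 286200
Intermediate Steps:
g(u, o) = -o - o*u**2 (g(u, o) = -(u**2*o + o) = -(o*u**2 + o) = -(o + o*u**2) = -o - o*u**2)
Q = -18 (Q = -6*3 = -18)
D(I) = 24 + 4*(-18 + I)*(-1 + I - I**2) (D(I) = 24 + 4*((I - 1*1*(1 + I**2))*(I - 18)) = 24 + 4*((I + (-1 - I**2))*(-18 + I)) = 24 + 4*((-1 + I - I**2)*(-18 + I)) = 24 + 4*((-18 + I)*(-1 + I - I**2)) = 24 + 4*(-18 + I)*(-1 + I - I**2))
D(-7)*50 = (96 - 76*(-7) - 4*(-7)**3 + 76*(-7)**2)*50 = (96 + 532 - 4*(-343) + 76*49)*50 = (96 + 532 + 1372 + 3724)*50 = 5724*50 = 286200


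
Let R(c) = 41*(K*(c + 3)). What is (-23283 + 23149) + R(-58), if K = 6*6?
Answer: -81314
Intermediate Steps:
K = 36
R(c) = 4428 + 1476*c (R(c) = 41*(36*(c + 3)) = 41*(36*(3 + c)) = 41*(108 + 36*c) = 4428 + 1476*c)
(-23283 + 23149) + R(-58) = (-23283 + 23149) + (4428 + 1476*(-58)) = -134 + (4428 - 85608) = -134 - 81180 = -81314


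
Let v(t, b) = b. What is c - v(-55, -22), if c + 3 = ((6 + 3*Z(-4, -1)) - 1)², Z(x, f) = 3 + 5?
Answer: 860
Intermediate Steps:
Z(x, f) = 8
c = 838 (c = -3 + ((6 + 3*8) - 1)² = -3 + ((6 + 24) - 1)² = -3 + (30 - 1)² = -3 + 29² = -3 + 841 = 838)
c - v(-55, -22) = 838 - 1*(-22) = 838 + 22 = 860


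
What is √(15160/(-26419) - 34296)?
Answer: 4*I*√1496109925006/26419 ≈ 185.19*I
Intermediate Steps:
√(15160/(-26419) - 34296) = √(15160*(-1/26419) - 34296) = √(-15160/26419 - 34296) = √(-906081184/26419) = 4*I*√1496109925006/26419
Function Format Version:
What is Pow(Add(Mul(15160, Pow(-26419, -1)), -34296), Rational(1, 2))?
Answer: Mul(Rational(4, 26419), I, Pow(1496109925006, Rational(1, 2))) ≈ Mul(185.19, I)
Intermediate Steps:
Pow(Add(Mul(15160, Pow(-26419, -1)), -34296), Rational(1, 2)) = Pow(Add(Mul(15160, Rational(-1, 26419)), -34296), Rational(1, 2)) = Pow(Add(Rational(-15160, 26419), -34296), Rational(1, 2)) = Pow(Rational(-906081184, 26419), Rational(1, 2)) = Mul(Rational(4, 26419), I, Pow(1496109925006, Rational(1, 2)))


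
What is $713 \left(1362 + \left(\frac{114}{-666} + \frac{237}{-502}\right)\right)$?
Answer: $\frac{54086411047}{55722} \approx 9.7065 \cdot 10^{5}$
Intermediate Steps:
$713 \left(1362 + \left(\frac{114}{-666} + \frac{237}{-502}\right)\right) = 713 \left(1362 + \left(114 \left(- \frac{1}{666}\right) + 237 \left(- \frac{1}{502}\right)\right)\right) = 713 \left(1362 - \frac{35845}{55722}\right) = 713 \cdot \frac{75857519}{55722} = \frac{54086411047}{55722}$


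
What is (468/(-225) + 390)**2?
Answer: 94051204/625 ≈ 1.5048e+5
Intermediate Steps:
(468/(-225) + 390)**2 = (468*(-1/225) + 390)**2 = (-52/25 + 390)**2 = (9698/25)**2 = 94051204/625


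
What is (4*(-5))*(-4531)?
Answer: 90620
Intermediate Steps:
(4*(-5))*(-4531) = -20*(-4531) = 90620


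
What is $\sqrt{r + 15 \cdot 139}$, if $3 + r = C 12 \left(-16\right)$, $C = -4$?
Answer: $5 \sqrt{114} \approx 53.385$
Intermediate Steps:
$r = 765$ ($r = -3 + \left(-4\right) 12 \left(-16\right) = -3 - -768 = -3 + 768 = 765$)
$\sqrt{r + 15 \cdot 139} = \sqrt{765 + 15 \cdot 139} = \sqrt{765 + 2085} = \sqrt{2850} = 5 \sqrt{114}$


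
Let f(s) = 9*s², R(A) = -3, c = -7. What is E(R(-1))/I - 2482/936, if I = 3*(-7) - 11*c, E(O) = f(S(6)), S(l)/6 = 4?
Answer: 294577/3276 ≈ 89.920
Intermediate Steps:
S(l) = 24 (S(l) = 6*4 = 24)
E(O) = 5184 (E(O) = 9*24² = 9*576 = 5184)
I = 56 (I = 3*(-7) - 11*(-7) = -21 + 77 = 56)
E(R(-1))/I - 2482/936 = 5184/56 - 2482/936 = 5184*(1/56) - 2482*1/936 = 648/7 - 1241/468 = 294577/3276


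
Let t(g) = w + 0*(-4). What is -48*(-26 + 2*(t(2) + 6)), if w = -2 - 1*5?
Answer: 1344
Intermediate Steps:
w = -7 (w = -2 - 5 = -7)
t(g) = -7 (t(g) = -7 + 0*(-4) = -7 + 0 = -7)
-48*(-26 + 2*(t(2) + 6)) = -48*(-26 + 2*(-7 + 6)) = -48*(-26 + 2*(-1)) = -48*(-26 - 2) = -48*(-28) = 1344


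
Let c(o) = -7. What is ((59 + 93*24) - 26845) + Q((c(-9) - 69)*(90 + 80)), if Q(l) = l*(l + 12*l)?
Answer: 2170018646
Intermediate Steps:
Q(l) = 13*l**2 (Q(l) = l*(13*l) = 13*l**2)
((59 + 93*24) - 26845) + Q((c(-9) - 69)*(90 + 80)) = ((59 + 93*24) - 26845) + 13*((-7 - 69)*(90 + 80))**2 = ((59 + 2232) - 26845) + 13*(-76*170)**2 = (2291 - 26845) + 13*(-12920)**2 = -24554 + 13*166926400 = -24554 + 2170043200 = 2170018646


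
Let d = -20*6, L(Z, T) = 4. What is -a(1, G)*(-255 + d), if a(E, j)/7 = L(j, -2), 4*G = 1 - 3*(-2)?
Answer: 10500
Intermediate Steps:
G = 7/4 (G = (1 - 3*(-2))/4 = (1 + 6)/4 = (1/4)*7 = 7/4 ≈ 1.7500)
a(E, j) = 28 (a(E, j) = 7*4 = 28)
d = -120
-a(1, G)*(-255 + d) = -28*(-255 - 120) = -28*(-375) = -1*(-10500) = 10500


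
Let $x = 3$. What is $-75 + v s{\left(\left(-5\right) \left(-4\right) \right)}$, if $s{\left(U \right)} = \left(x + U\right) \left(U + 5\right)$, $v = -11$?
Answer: $-6400$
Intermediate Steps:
$s{\left(U \right)} = \left(3 + U\right) \left(5 + U\right)$ ($s{\left(U \right)} = \left(3 + U\right) \left(U + 5\right) = \left(3 + U\right) \left(5 + U\right)$)
$-75 + v s{\left(\left(-5\right) \left(-4\right) \right)} = -75 - 11 \left(15 + \left(\left(-5\right) \left(-4\right)\right)^{2} + 8 \left(\left(-5\right) \left(-4\right)\right)\right) = -75 - 11 \left(15 + 20^{2} + 8 \cdot 20\right) = -75 - 11 \left(15 + 400 + 160\right) = -75 - 6325 = -6400$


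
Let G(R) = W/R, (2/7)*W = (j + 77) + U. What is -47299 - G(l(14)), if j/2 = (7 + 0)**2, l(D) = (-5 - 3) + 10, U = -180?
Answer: -189161/4 ≈ -47290.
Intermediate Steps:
l(D) = 2 (l(D) = -8 + 10 = 2)
j = 98 (j = 2*(7 + 0)**2 = 2*7**2 = 2*49 = 98)
W = -35/2 (W = 7*((98 + 77) - 180)/2 = 7*(175 - 180)/2 = (7/2)*(-5) = -35/2 ≈ -17.500)
G(R) = -35/(2*R)
-47299 - G(l(14)) = -47299 - (-35)/(2*2) = -47299 - 1*(-35/4) = -47299 + 35/4 = -189161/4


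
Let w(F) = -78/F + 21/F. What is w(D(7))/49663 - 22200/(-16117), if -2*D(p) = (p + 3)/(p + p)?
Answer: 5525454366/4002092855 ≈ 1.3806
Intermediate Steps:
D(p) = -(3 + p)/(4*p) (D(p) = -(p + 3)/(2*(p + p)) = -(3 + p)/(2*(2*p)) = -(3 + p)*1/(2*p)/2 = -(3 + p)/(4*p))
w(F) = -57/F
w(D(7))/49663 - 22200/(-16117) = -57*28/(-3 - 1*7)/49663 - 22200/(-16117) = -57*28/(-3 - 7)*(1/49663) - 22200*(-1/16117) = -57/((¼)*(⅐)*(-10))*(1/49663) + 22200/16117 = -57/(-5/14)*(1/49663) + 22200/16117 = -57*(-14/5)*(1/49663) + 22200/16117 = (798/5)*(1/49663) + 22200/16117 = 798/248315 + 22200/16117 = 5525454366/4002092855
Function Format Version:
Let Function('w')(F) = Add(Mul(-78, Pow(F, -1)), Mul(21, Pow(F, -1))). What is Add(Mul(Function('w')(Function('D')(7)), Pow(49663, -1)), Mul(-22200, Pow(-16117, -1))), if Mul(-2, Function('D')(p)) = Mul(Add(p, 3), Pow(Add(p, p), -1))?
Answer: Rational(5525454366, 4002092855) ≈ 1.3806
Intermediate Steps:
Function('D')(p) = Mul(Rational(-1, 4), Pow(p, -1), Add(3, p)) (Function('D')(p) = Mul(Rational(-1, 2), Mul(Add(p, 3), Pow(Add(p, p), -1))) = Mul(Rational(-1, 2), Mul(Add(3, p), Pow(Mul(2, p), -1))) = Mul(Rational(-1, 2), Mul(Add(3, p), Mul(Rational(1, 2), Pow(p, -1)))) = Mul(Rational(-1, 2), Mul(Rational(1, 2), Pow(p, -1), Add(3, p))) = Mul(Rational(-1, 4), Pow(p, -1), Add(3, p)))
Function('w')(F) = Mul(-57, Pow(F, -1))
Add(Mul(Function('w')(Function('D')(7)), Pow(49663, -1)), Mul(-22200, Pow(-16117, -1))) = Add(Mul(Mul(-57, Pow(Mul(Rational(1, 4), Pow(7, -1), Add(-3, Mul(-1, 7))), -1)), Pow(49663, -1)), Mul(-22200, Pow(-16117, -1))) = Add(Mul(Mul(-57, Pow(Mul(Rational(1, 4), Rational(1, 7), Add(-3, -7)), -1)), Rational(1, 49663)), Mul(-22200, Rational(-1, 16117))) = Add(Mul(Mul(-57, Pow(Mul(Rational(1, 4), Rational(1, 7), -10), -1)), Rational(1, 49663)), Rational(22200, 16117)) = Add(Mul(Mul(-57, Pow(Rational(-5, 14), -1)), Rational(1, 49663)), Rational(22200, 16117)) = Add(Mul(Mul(-57, Rational(-14, 5)), Rational(1, 49663)), Rational(22200, 16117)) = Add(Mul(Rational(798, 5), Rational(1, 49663)), Rational(22200, 16117)) = Add(Rational(798, 248315), Rational(22200, 16117)) = Rational(5525454366, 4002092855)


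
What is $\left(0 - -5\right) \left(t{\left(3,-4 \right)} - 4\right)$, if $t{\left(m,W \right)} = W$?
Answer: $-40$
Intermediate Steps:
$\left(0 - -5\right) \left(t{\left(3,-4 \right)} - 4\right) = \left(0 - -5\right) \left(-4 - 4\right) = \left(0 + 5\right) \left(-8\right) = 5 \left(-8\right) = -40$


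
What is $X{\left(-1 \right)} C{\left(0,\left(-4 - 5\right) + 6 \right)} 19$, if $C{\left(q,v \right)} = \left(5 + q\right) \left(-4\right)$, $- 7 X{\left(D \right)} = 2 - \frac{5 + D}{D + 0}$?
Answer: $\frac{2280}{7} \approx 325.71$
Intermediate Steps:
$X{\left(D \right)} = - \frac{2}{7} + \frac{5 + D}{7 D}$ ($X{\left(D \right)} = - \frac{2 - \frac{5 + D}{D + 0}}{7} = - \frac{2 - \frac{5 + D}{D}}{7} = - \frac{2}{7} + \frac{5 + D}{7 D}$)
$C{\left(q,v \right)} = -20 - 4 q$
$X{\left(-1 \right)} C{\left(0,\left(-4 - 5\right) + 6 \right)} 19 = \frac{5 - -1}{7 \left(-1\right)} \left(-20 - 0\right) 19 = \frac{1}{7} \left(-1\right) \left(5 + 1\right) \left(-20 + 0\right) 19 = \frac{1}{7} \left(-1\right) 6 \left(-20\right) 19 = \left(- \frac{6}{7}\right) \left(-20\right) 19 = \frac{120}{7} \cdot 19 = \frac{2280}{7}$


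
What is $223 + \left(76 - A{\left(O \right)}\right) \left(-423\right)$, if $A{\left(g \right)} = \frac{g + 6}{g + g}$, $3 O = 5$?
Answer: $- \frac{309521}{10} \approx -30952.0$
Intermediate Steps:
$O = \frac{5}{3}$ ($O = \frac{1}{3} \cdot 5 = \frac{5}{3} \approx 1.6667$)
$A{\left(g \right)} = \frac{6 + g}{2 g}$
$223 + \left(76 - A{\left(O \right)}\right) \left(-423\right) = 223 + \left(76 - \frac{6 + \frac{5}{3}}{2 \cdot \frac{5}{3}}\right) \left(-423\right) = 223 + \left(76 - \frac{1}{2} \cdot \frac{3}{5} \cdot \frac{23}{3}\right) \left(-423\right) = 223 + \left(76 - \frac{23}{10}\right) \left(-423\right) = 223 + \frac{737}{10} \left(-423\right) = 223 - \frac{311751}{10} = - \frac{309521}{10}$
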